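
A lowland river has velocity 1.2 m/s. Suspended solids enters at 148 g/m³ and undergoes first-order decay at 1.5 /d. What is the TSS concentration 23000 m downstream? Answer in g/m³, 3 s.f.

106 g/m³

Travel time t = 23000 m / 1.2 m/s = 2.3e+04/1.2 = 1.917e+04 s = 0.2218 d.
First-order decay: C = 148·exp(−1.5·0.2218) = 148·0.7169 = 106.1 g/m³.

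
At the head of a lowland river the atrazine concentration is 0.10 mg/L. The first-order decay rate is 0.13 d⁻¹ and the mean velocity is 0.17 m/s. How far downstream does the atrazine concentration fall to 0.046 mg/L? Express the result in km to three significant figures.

From C = C₀·e^(−kt), t = ln(C₀/C)/k = ln(0.10/0.046)/0.13 = 0.7765/0.13 = 5.973 d.
Distance = v·t = 0.17 m/s × 5.161e+05 s = 8.774e+04 m = 87.74 km.

87.7 km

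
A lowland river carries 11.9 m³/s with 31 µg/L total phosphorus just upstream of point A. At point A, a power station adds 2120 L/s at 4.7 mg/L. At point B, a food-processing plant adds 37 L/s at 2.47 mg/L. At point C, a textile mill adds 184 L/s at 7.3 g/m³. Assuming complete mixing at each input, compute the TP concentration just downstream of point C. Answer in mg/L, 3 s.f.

0.826 mg/L

31 µg/L = 0.031 mg/L.
2120 L/s = 2.12 m³/s.
After input A: C = (11.9·0.031 + 2.12·4.7) / 14.02 = 0.737 mg/L.
37 L/s = 0.037 m³/s.
After input B: C = (14.02·0.737 + 0.037·2.47) / 14.06 = 0.7416 mg/L.
184 L/s = 0.184 m³/s.
After input C: C = (14.06·0.7416 + 0.184·7.3) / 14.24 = 0.8263 mg/L.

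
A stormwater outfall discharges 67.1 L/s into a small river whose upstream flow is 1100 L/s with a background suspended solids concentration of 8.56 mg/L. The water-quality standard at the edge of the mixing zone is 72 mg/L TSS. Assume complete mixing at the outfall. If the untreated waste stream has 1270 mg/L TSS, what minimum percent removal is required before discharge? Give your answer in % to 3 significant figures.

67.1 L/s = 0.0671 m³/s.
1100 L/s = 1.1 m³/s.
Mass balance: 72·1.167 = 0.0671·Cₑ + 1.1·8.56.
Cₑ = (84.03 − 9.416) / 0.0671 = 1112 mg/L.
Required removal = 1 − 1112/1270 = 12.44 %.

12.4 %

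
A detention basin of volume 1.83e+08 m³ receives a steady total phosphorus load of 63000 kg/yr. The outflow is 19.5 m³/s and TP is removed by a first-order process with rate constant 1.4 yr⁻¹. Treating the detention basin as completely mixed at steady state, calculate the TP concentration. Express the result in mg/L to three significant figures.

0.0723 mg/L

Outflow Q = 19.5 m³/s × 3.156e+07 s/yr = 6.154e+08 m³/yr.
Steady-state CSTR mass balance: W = Q·C + k·V·C, so C = W/(Q + kV).
Q + kV = 6.154e+08 + 1.4·1.83e+08 = 8.716e+08 m³/yr.
C = 63000/8.716e+08 = 7.228e-05 kg/m³ = 0.07228 mg/L.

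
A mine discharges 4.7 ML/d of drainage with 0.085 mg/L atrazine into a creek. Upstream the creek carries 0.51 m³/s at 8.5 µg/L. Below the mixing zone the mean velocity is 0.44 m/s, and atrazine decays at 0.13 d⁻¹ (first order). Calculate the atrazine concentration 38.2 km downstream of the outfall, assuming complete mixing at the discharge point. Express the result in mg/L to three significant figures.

0.0139 mg/L

4.7 ML/d = 0.0544 m³/s.
8.5 µg/L = 0.0085 mg/L.
After complete mixing, C₀ = (0.0544·0.085 + 0.51·0.0085) / 0.5644 = 0.01587 mg/L.
Travel time t = 3.82e+04 m / 0.44 m/s = 8.682e+04 s = 1.005 d.
C = 0.01587·exp(−0.13·1.005) = 0.01587·0.8775 = 0.01393 mg/L.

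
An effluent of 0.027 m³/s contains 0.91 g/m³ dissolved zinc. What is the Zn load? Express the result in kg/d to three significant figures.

Mass flux = Q·C = 0.027 m³/s × 0.91 g/m³ = 0.02457 g/s.
= 0.02457 g/s × 86.4 = 2.123 kg/d.

2.12 kg/d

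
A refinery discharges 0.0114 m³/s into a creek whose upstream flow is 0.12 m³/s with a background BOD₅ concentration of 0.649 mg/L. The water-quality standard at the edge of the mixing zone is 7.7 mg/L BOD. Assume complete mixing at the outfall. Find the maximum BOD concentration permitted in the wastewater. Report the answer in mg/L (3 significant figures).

81.9 mg/L

Mass balance: 7.7·0.1314 = 0.0114·Cₑ + 0.12·0.649.
Cₑ = (1.012 − 0.07788) / 0.0114 = 81.92 mg/L.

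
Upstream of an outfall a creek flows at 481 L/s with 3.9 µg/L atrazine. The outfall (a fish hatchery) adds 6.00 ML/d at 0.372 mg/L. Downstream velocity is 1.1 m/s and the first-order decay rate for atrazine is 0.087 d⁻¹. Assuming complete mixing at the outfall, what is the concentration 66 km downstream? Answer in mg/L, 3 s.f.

0.0474 mg/L

6.00 ML/d = 0.06944 m³/s.
481 L/s = 0.481 m³/s.
3.9 µg/L = 0.0039 mg/L.
After complete mixing, C₀ = (0.06944·0.372 + 0.481·0.0039) / 0.5504 = 0.05034 mg/L.
Travel time t = 6.6e+04 m / 1.1 m/s = 6e+04 s = 0.6944 d.
C = 0.05034·exp(−0.087·0.6944) = 0.05034·0.9414 = 0.04739 mg/L.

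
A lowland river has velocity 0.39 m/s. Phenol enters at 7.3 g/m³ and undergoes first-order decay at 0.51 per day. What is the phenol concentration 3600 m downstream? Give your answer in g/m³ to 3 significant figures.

6.91 g/m³

Travel time t = 3600 m / 0.39 m/s = 3600/0.39 = 9231 s = 0.1068 d.
First-order decay: C = 7.3·exp(−0.51·0.1068) = 7.3·0.947 = 6.913 g/m³.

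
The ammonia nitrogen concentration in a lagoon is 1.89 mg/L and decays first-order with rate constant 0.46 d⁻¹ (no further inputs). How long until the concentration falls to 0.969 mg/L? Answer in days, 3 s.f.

t = ln(C₀/C)/k = ln(1.89/0.969)/0.46 = 0.6681/0.46 = 1.452 d.

1.45 d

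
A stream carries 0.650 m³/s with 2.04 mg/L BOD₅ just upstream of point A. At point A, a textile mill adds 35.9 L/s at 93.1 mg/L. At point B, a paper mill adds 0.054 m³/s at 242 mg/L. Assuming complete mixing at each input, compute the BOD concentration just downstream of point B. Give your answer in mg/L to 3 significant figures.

35.9 L/s = 0.0359 m³/s.
After input A: C = (0.65·2.04 + 0.0359·93.1) / 0.6859 = 6.806 mg/L.
After input B: C = (0.6859·6.806 + 0.054·242) / 0.7399 = 23.97 mg/L.

24.0 mg/L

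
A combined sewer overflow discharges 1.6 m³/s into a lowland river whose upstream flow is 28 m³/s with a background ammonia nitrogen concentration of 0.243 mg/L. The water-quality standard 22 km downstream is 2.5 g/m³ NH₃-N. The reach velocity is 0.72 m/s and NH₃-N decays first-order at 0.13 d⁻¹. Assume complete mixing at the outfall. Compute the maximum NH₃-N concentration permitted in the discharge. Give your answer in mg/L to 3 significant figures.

Travel time to the compliance point: t = 2.2e+04/0.72 = 3.056e+04 s = 0.3537 d; decay factor exp(−0.13·0.3537) = 0.9551.
So the concentration just after mixing may be at most 2.5/0.9551 = 2.618 mg/L.
Mass balance: 2.618·29.6 = 1.6·Cₑ + 28·0.243.
Cₑ = (77.48 − 6.804) / 1.6 = 44.17 mg/L.

44.2 mg/L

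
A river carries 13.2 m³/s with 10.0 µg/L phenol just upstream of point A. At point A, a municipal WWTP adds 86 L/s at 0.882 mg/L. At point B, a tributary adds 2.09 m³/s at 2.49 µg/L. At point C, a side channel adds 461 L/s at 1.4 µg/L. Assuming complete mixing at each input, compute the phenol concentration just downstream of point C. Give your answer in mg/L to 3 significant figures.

10.0 µg/L = 0.01 mg/L.
86 L/s = 0.086 m³/s.
After input A: C = (13.2·0.01 + 0.086·0.882) / 13.29 = 0.01564 mg/L.
2.49 µg/L = 0.00249 mg/L.
After input B: C = (13.29·0.01564 + 2.09·0.00249) / 15.38 = 0.01386 mg/L.
461 L/s = 0.461 m³/s.
1.4 µg/L = 0.0014 mg/L.
After input C: C = (15.38·0.01386 + 0.461·0.0014) / 15.84 = 0.01349 mg/L.

0.0135 mg/L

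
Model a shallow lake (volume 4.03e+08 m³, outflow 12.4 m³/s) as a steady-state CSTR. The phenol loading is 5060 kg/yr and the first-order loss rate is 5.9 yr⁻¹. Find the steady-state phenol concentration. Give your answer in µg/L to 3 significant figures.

Outflow Q = 12.4 m³/s × 3.156e+07 s/yr = 3.913e+08 m³/yr.
Steady-state CSTR mass balance: W = Q·C + k·V·C, so C = W/(Q + kV).
Q + kV = 3.913e+08 + 5.9·4.03e+08 = 2.769e+09 m³/yr.
C = 5060/2.769e+09 = 1.827e-06 kg/m³ = 0.001827 mg/L = 1.827 µg/L.

1.83 µg/L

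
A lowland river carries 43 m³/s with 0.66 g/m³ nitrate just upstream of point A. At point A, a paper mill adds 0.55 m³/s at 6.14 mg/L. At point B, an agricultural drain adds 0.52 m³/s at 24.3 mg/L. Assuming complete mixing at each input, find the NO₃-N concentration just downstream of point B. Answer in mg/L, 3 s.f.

After input A: C = (43·0.66 + 0.55·6.14) / 43.55 = 0.7292 mg/L.
After input B: C = (43.55·0.7292 + 0.52·24.3) / 44.07 = 1.007 mg/L.

1.01 mg/L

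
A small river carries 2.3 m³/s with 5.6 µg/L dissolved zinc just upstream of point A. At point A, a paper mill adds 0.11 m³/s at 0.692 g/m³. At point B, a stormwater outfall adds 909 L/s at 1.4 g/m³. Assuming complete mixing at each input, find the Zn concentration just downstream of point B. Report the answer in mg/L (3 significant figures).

0.410 mg/L

5.6 µg/L = 0.0056 mg/L.
After input A: C = (2.3·0.0056 + 0.11·0.692) / 2.41 = 0.03693 mg/L.
909 L/s = 0.909 m³/s.
After input B: C = (2.41·0.03693 + 0.909·1.4) / 3.319 = 0.4102 mg/L.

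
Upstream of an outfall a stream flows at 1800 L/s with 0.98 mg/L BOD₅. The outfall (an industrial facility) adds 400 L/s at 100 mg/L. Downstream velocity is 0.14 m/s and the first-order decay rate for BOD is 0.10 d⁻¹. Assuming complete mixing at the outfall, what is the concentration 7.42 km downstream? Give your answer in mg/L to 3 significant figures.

400 L/s = 0.4 m³/s.
1800 L/s = 1.8 m³/s.
After complete mixing, C₀ = (0.4·100 + 1.8·0.98) / 2.2 = 18.98 mg/L.
Travel time t = 7420 m / 0.14 m/s = 5.3e+04 s = 0.6134 d.
C = 18.98·exp(−0.10·0.6134) = 18.98·0.9405 = 17.85 mg/L.

17.9 mg/L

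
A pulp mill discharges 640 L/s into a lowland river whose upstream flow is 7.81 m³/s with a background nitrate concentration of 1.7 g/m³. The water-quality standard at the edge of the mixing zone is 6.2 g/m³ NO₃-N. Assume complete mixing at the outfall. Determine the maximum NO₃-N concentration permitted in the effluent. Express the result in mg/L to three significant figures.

61.1 mg/L

640 L/s = 0.64 m³/s.
Mass balance: 6.2·8.45 = 0.64·Cₑ + 7.81·1.7.
Cₑ = (52.39 − 13.28) / 0.64 = 61.11 mg/L.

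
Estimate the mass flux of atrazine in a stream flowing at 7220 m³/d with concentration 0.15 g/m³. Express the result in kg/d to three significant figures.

1.08 kg/d

7220 m³/d = 0.08356 m³/s.
Mass flux = Q·C = 0.08356 m³/s × 0.15 g/m³ = 0.01253 g/s.
= 0.01253 g/s × 86.4 = 1.083 kg/d.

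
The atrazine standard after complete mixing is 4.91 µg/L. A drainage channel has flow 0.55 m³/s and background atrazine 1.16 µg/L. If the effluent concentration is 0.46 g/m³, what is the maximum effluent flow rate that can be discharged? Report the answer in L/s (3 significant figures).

1.16 µg/L = 0.00116 mg/L.
4.91 µg/L = 0.00491 mg/L.
Mass balance at complete mixing: C_std·(Q_w + Q_r) = Q_w·C_e + Q_r·C_b.
Rearranging, Q_w = Q_r·(C_std − C_b)/(C_e − C_std) = 0.55·(0.00491 − 0.00116) / (0.46 − 0.00491) = 0.004532 m³/s.
= 4.532 L/s.

4.53 L/s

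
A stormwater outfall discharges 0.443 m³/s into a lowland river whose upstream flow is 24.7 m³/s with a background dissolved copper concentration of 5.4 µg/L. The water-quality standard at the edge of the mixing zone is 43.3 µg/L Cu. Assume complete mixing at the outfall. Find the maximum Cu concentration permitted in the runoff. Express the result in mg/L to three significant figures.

2.16 mg/L

5.4 µg/L = 0.0054 mg/L.
43.3 µg/L = 0.0433 mg/L.
Mass balance: 0.0433·25.14 = 0.443·Cₑ + 24.7·0.0054.
Cₑ = (1.089 − 0.1334) / 0.443 = 2.156 mg/L.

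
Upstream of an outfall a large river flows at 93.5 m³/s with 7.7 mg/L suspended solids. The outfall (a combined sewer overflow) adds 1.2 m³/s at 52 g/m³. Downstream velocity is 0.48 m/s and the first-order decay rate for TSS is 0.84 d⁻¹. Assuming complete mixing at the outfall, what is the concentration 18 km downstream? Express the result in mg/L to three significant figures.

5.74 mg/L

After complete mixing, C₀ = (1.2·52 + 93.5·7.7) / 94.7 = 8.261 mg/L.
Travel time t = 1.8e+04 m / 0.48 m/s = 3.75e+04 s = 0.434 d.
C = 8.261·exp(−0.84·0.434) = 8.261·0.6945 = 5.737 mg/L.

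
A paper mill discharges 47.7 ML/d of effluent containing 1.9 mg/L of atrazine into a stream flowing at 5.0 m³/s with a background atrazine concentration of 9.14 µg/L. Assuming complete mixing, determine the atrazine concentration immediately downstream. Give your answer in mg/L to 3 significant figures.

47.7 ML/d = 0.5521 m³/s.
9.14 µg/L = 0.00914 mg/L.
By mass balance at complete mixing, C = (0.5521·1.9 + 5·0.00914) / (0.5521 + 5) = 1.095/5.552 = 0.1972 mg/L.

0.197 mg/L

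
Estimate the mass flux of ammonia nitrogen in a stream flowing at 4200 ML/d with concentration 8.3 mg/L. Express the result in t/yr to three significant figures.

4200 ML/d = 48.61 m³/s.
Mass flux = Q·C = 48.61 m³/s × 8.3 g/m³ = 403.5 g/s.
= 403.5 g/s × 31.56 = 1.273e+04 t/yr.

12700 t/yr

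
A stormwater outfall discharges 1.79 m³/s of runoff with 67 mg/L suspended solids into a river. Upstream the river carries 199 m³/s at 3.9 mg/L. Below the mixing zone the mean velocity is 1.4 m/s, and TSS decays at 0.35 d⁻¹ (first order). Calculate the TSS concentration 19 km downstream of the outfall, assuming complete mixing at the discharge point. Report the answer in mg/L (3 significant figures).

4.22 mg/L

After complete mixing, C₀ = (1.79·67 + 199·3.9) / 200.8 = 4.463 mg/L.
Travel time t = 1.9e+04 m / 1.4 m/s = 1.357e+04 s = 0.1571 d.
C = 4.463·exp(−0.35·0.1571) = 4.463·0.9465 = 4.224 mg/L.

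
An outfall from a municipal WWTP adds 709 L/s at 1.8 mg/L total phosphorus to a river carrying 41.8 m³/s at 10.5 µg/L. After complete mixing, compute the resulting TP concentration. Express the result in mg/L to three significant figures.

709 L/s = 0.709 m³/s.
10.5 µg/L = 0.0105 mg/L.
Flow-weighted mixing gives C = (0.709·1.8 + 41.8·0.0105) / (0.709 + 41.8) = 1.715/42.51 = 0.04035 mg/L.

0.0403 mg/L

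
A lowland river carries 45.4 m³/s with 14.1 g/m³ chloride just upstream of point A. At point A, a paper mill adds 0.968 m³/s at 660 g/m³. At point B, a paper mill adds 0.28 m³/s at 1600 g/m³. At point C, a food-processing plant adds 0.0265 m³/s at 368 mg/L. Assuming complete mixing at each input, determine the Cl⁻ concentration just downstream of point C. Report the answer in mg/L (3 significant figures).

37.2 mg/L

After input A: C = (45.4·14.1 + 0.968·660) / 46.37 = 27.58 mg/L.
After input B: C = (46.37·27.58 + 0.28·1600) / 46.65 = 37.02 mg/L.
After input C: C = (46.65·37.02 + 0.0265·368) / 46.67 = 37.21 mg/L.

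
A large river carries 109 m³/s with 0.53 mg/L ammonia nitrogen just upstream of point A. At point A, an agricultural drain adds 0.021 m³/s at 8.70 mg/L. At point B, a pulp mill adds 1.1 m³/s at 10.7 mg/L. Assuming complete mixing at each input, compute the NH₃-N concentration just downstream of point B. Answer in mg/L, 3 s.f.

0.633 mg/L

After input A: C = (109·0.53 + 0.021·8.7) / 109 = 0.5316 mg/L.
After input B: C = (109·0.5316 + 1.1·10.7) / 110.1 = 0.6331 mg/L.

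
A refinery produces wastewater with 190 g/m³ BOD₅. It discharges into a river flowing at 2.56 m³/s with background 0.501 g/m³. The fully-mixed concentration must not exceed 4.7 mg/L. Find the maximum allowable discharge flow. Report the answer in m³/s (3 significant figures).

Mass balance at complete mixing: C_std·(Q_w + Q_r) = Q_w·C_e + Q_r·C_b.
Rearranging, Q_w = Q_r·(C_std − C_b)/(C_e − C_std) = 2.56·(4.7 − 0.501) / (190 − 4.7) = 0.05801 m³/s.

0.0580 m³/s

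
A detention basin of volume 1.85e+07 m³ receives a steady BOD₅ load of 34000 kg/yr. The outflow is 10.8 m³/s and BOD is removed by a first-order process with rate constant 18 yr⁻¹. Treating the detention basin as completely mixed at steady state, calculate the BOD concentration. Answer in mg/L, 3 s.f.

0.0505 mg/L

Outflow Q = 10.8 m³/s × 3.156e+07 s/yr = 3.408e+08 m³/yr.
Steady-state CSTR mass balance: W = Q·C + k·V·C, so C = W/(Q + kV).
Q + kV = 3.408e+08 + 18·1.85e+07 = 6.738e+08 m³/yr.
C = 34000/6.738e+08 = 5.046e-05 kg/m³ = 0.05046 mg/L.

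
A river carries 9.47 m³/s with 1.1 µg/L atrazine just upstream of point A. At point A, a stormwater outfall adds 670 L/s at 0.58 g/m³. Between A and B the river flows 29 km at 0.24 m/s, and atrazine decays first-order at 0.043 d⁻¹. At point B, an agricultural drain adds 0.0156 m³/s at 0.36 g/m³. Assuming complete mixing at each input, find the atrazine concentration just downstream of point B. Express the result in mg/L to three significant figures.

0.0376 mg/L

1.1 µg/L = 0.0011 mg/L.
670 L/s = 0.67 m³/s.
After input A: C = (9.47·0.0011 + 0.67·0.58) / 10.14 = 0.03935 mg/L.
Over the 29 km reach to input B (t = 1.208e+05 s = 1.399 d), decay gives C = 0.03935·exp(−0.043·1.399) = 0.03705 mg/L.
After input B: C = (10.14·0.03705 + 0.0156·0.36) / 10.16 = 0.03755 mg/L.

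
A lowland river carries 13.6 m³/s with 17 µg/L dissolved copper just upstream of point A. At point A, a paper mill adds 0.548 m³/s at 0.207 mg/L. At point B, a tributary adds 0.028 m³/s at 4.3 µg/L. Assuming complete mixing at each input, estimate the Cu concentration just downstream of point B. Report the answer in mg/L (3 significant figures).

0.0243 mg/L

17 µg/L = 0.017 mg/L.
After input A: C = (13.6·0.017 + 0.548·0.207) / 14.15 = 0.02436 mg/L.
4.3 µg/L = 0.0043 mg/L.
After input B: C = (14.15·0.02436 + 0.028·0.0043) / 14.18 = 0.02432 mg/L.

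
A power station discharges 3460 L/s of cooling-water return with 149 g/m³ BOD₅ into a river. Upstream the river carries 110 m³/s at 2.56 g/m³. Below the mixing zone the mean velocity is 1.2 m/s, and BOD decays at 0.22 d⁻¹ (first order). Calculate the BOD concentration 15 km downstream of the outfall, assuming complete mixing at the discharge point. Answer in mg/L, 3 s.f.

3460 L/s = 3.46 m³/s.
After complete mixing, C₀ = (3.46·149 + 110·2.56) / 113.5 = 7.026 mg/L.
Travel time t = 1.5e+04 m / 1.2 m/s = 1.25e+04 s = 0.1447 d.
C = 7.026·exp(−0.22·0.1447) = 7.026·0.9687 = 6.806 mg/L.

6.81 mg/L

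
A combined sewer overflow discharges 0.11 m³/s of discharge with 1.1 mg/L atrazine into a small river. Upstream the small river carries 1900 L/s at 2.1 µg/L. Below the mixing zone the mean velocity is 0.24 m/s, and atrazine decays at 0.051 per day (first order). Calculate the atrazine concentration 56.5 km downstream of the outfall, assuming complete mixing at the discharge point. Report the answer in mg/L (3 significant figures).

0.0541 mg/L

1900 L/s = 1.9 m³/s.
2.1 µg/L = 0.0021 mg/L.
After complete mixing, C₀ = (0.11·1.1 + 1.9·0.0021) / 2.01 = 0.06218 mg/L.
Travel time t = 5.65e+04 m / 0.24 m/s = 2.354e+05 s = 2.725 d.
C = 0.06218·exp(−0.051·2.725) = 0.06218·0.8703 = 0.05412 mg/L.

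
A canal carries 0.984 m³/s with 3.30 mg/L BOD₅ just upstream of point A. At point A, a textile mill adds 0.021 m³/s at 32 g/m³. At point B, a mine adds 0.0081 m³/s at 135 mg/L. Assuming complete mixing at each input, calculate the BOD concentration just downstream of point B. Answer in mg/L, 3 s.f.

4.95 mg/L

After input A: C = (0.984·3.3 + 0.021·32) / 1.005 = 3.9 mg/L.
After input B: C = (1.005·3.9 + 0.0081·135) / 1.013 = 4.948 mg/L.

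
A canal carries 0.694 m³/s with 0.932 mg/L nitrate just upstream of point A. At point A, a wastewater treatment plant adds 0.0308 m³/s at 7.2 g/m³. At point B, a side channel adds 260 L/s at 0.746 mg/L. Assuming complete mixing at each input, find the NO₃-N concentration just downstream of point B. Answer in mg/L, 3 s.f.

1.08 mg/L

After input A: C = (0.694·0.932 + 0.0308·7.2) / 0.7248 = 1.198 mg/L.
260 L/s = 0.26 m³/s.
After input B: C = (0.7248·1.198 + 0.26·0.746) / 0.9848 = 1.079 mg/L.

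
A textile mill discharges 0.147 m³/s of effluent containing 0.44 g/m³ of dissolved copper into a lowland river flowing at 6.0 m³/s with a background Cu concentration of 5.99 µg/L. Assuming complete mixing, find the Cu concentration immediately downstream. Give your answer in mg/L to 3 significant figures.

5.99 µg/L = 0.00599 mg/L.
Flow-weighted mixing gives C = (0.147·0.44 + 6·0.00599) / (0.147 + 6) = 0.1006/6.147 = 0.01637 mg/L.

0.0164 mg/L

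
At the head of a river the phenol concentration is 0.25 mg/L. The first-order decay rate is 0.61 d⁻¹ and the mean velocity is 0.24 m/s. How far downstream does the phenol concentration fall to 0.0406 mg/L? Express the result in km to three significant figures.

61.8 km

From C = C₀·e^(−kt), t = ln(C₀/C)/k = ln(0.25/0.0406)/0.61 = 1.818/0.61 = 2.98 d.
Distance = v·t = 0.24 m/s × 2.575e+05 s = 6.179e+04 m = 61.79 km.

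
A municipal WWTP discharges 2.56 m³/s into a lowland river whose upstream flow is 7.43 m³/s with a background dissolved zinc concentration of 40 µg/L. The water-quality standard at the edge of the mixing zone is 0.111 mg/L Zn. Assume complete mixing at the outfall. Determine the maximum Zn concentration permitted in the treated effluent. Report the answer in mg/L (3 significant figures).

0.317 mg/L

40 µg/L = 0.04 mg/L.
Mass balance: 0.111·9.99 = 2.56·Cₑ + 7.43·0.04.
Cₑ = (1.109 − 0.2972) / 2.56 = 0.3171 mg/L.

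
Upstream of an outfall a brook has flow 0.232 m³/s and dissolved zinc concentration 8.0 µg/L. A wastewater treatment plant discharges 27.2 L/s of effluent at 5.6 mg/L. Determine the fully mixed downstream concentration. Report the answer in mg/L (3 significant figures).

27.2 L/s = 0.0272 m³/s.
8.0 µg/L = 0.008 mg/L.
Conservation of mass across the mixing zone: C = (0.0272·5.6 + 0.232·0.008) / (0.0272 + 0.232) = 0.1542/0.2592 = 0.5948 mg/L.

0.595 mg/L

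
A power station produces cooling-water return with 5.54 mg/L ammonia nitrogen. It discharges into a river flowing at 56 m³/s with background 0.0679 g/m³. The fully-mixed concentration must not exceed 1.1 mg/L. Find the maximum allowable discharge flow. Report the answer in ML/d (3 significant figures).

Mass balance at complete mixing: C_std·(Q_w + Q_r) = Q_w·C_e + Q_r·C_b.
Rearranging, Q_w = Q_r·(C_std − C_b)/(C_e − C_std) = 56·(1.1 − 0.0679) / (5.54 − 1.1) = 13.02 m³/s.
= 1125 ML/d.

1120 ML/d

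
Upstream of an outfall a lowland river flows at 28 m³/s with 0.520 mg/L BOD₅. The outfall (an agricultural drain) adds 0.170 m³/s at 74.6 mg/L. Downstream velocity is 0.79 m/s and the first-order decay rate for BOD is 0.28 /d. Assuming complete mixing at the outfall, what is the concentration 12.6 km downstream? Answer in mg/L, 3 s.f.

After complete mixing, C₀ = (0.17·74.6 + 28·0.52) / 28.17 = 0.9671 mg/L.
Travel time t = 1.26e+04 m / 0.79 m/s = 1.595e+04 s = 0.1846 d.
C = 0.9671·exp(−0.28·0.1846) = 0.9671·0.9496 = 0.9183 mg/L.

0.918 mg/L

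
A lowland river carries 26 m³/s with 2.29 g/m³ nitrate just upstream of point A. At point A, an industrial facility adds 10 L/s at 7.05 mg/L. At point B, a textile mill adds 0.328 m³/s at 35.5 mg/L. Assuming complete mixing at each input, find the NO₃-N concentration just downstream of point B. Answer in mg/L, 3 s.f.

2.71 mg/L

10 L/s = 0.01 m³/s.
After input A: C = (26·2.29 + 0.01·7.05) / 26.01 = 2.292 mg/L.
After input B: C = (26.01·2.292 + 0.328·35.5) / 26.34 = 2.705 mg/L.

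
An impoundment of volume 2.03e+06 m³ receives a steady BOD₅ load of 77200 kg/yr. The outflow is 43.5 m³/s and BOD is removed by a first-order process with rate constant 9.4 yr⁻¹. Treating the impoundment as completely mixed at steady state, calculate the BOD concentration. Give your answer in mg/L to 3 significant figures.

Outflow Q = 43.5 m³/s × 3.156e+07 s/yr = 1.373e+09 m³/yr.
Steady-state CSTR mass balance: W = Q·C + k·V·C, so C = W/(Q + kV).
Q + kV = 1.373e+09 + 9.4·2.03e+06 = 1.392e+09 m³/yr.
C = 77200/1.392e+09 = 5.547e-05 kg/m³ = 0.05547 mg/L.

0.0555 mg/L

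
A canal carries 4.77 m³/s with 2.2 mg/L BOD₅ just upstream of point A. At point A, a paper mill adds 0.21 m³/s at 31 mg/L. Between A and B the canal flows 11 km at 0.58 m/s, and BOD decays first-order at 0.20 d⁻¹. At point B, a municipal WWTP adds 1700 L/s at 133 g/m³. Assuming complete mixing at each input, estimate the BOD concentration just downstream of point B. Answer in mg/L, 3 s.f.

36.3 mg/L

After input A: C = (4.77·2.2 + 0.21·31) / 4.98 = 3.414 mg/L.
Over the 11 km reach to input B (t = 1.897e+04 s = 0.2195 d), decay gives C = 3.414·exp(−0.20·0.2195) = 3.268 mg/L.
1700 L/s = 1.7 m³/s.
After input B: C = (4.98·3.268 + 1.7·133) / 6.68 = 36.28 mg/L.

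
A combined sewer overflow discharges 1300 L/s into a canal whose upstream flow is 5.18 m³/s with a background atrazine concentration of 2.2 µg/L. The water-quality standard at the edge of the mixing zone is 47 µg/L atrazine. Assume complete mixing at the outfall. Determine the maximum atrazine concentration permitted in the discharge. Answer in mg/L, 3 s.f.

0.226 mg/L

1300 L/s = 1.3 m³/s.
2.2 µg/L = 0.0022 mg/L.
47 µg/L = 0.047 mg/L.
Mass balance: 0.047·6.48 = 1.3·Cₑ + 5.18·0.0022.
Cₑ = (0.3046 − 0.0114) / 1.3 = 0.2255 mg/L.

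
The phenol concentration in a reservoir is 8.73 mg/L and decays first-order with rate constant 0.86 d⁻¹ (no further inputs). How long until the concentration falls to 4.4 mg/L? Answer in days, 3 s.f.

t = ln(C₀/C)/k = ln(8.73/4.4)/0.86 = 0.6852/0.86 = 0.7967 d.

0.797 d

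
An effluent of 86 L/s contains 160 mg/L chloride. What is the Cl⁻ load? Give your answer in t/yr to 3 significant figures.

434 t/yr

86 L/s = 0.086 m³/s.
Mass flux = Q·C = 0.086 m³/s × 160 g/m³ = 13.76 g/s.
= 13.76 g/s × 31.56 = 434.2 t/yr.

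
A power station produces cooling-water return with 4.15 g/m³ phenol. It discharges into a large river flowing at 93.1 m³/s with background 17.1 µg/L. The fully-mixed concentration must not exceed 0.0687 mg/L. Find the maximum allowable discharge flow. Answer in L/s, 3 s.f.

17.1 µg/L = 0.0171 mg/L.
Mass balance at complete mixing: C_std·(Q_w + Q_r) = Q_w·C_e + Q_r·C_b.
Rearranging, Q_w = Q_r·(C_std − C_b)/(C_e − C_std) = 93.1·(0.0687 − 0.0171) / (4.15 − 0.0687) = 1.177 m³/s.
= 1177 L/s.

1180 L/s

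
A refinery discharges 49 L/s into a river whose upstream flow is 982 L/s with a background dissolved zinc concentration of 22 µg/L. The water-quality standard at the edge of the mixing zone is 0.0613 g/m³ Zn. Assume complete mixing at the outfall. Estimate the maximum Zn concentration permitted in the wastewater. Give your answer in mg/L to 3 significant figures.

49 L/s = 0.049 m³/s.
982 L/s = 0.982 m³/s.
22 µg/L = 0.022 mg/L.
Mass balance: 0.0613·1.031 = 0.049·Cₑ + 0.982·0.022.
Cₑ = (0.0632 − 0.0216) / 0.049 = 0.8489 mg/L.

0.849 mg/L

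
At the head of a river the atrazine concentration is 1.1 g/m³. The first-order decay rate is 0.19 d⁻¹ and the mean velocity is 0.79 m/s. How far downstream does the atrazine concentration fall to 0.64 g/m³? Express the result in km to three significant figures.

195 km

From C = C₀·e^(−kt), t = ln(C₀/C)/k = ln(1.1/0.64)/0.19 = 0.5416/0.19 = 2.851 d.
Distance = v·t = 0.79 m/s × 2.463e+05 s = 1.946e+05 m = 194.6 km.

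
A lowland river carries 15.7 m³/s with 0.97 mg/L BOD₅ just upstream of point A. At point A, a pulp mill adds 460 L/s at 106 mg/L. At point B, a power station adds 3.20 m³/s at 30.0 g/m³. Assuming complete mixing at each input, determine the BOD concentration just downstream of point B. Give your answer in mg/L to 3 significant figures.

460 L/s = 0.46 m³/s.
After input A: C = (15.7·0.97 + 0.46·106) / 16.16 = 3.96 mg/L.
After input B: C = (16.16·3.96 + 3.2·30) / 19.36 = 8.264 mg/L.

8.26 mg/L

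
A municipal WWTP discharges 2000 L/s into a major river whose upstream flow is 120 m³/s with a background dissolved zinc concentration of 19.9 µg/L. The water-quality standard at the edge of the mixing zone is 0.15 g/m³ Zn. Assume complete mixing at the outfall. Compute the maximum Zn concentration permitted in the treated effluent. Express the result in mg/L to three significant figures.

2000 L/s = 2 m³/s.
19.9 µg/L = 0.0199 mg/L.
Mass balance: 0.15·122 = 2·Cₑ + 120·0.0199.
Cₑ = (18.3 − 2.388) / 2 = 7.956 mg/L.

7.96 mg/L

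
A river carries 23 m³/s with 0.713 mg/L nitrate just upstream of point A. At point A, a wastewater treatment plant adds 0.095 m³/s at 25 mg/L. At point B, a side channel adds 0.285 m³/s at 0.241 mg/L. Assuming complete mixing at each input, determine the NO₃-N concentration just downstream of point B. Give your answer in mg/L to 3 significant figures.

0.806 mg/L

After input A: C = (23·0.713 + 0.095·25) / 23.09 = 0.8129 mg/L.
After input B: C = (23.09·0.8129 + 0.285·0.241) / 23.38 = 0.8059 mg/L.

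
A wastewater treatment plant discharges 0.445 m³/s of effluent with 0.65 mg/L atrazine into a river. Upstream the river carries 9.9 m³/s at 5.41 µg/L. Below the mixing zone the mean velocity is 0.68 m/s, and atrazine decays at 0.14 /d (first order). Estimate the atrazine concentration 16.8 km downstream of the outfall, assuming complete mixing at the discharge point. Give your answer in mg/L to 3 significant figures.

5.41 µg/L = 0.00541 mg/L.
After complete mixing, C₀ = (0.445·0.65 + 9.9·0.00541) / 10.35 = 0.03314 mg/L.
Travel time t = 1.68e+04 m / 0.68 m/s = 2.471e+04 s = 0.2859 d.
C = 0.03314·exp(−0.14·0.2859) = 0.03314·0.9608 = 0.03184 mg/L.

0.0318 mg/L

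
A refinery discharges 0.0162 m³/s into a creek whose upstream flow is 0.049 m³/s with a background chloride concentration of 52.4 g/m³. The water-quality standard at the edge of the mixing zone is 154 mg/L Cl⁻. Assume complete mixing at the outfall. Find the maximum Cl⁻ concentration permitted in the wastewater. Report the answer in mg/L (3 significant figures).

Mass balance: 154·0.0652 = 0.0162·Cₑ + 0.049·52.4.
Cₑ = (10.04 − 2.568) / 0.0162 = 461.3 mg/L.

461 mg/L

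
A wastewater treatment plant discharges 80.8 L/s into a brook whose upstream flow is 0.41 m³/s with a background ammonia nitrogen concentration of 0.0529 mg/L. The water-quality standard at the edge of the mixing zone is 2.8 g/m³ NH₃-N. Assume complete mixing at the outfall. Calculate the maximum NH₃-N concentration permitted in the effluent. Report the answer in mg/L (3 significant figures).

16.7 mg/L

80.8 L/s = 0.0808 m³/s.
Mass balance: 2.8·0.4908 = 0.0808·Cₑ + 0.41·0.0529.
Cₑ = (1.374 − 0.02169) / 0.0808 = 16.74 mg/L.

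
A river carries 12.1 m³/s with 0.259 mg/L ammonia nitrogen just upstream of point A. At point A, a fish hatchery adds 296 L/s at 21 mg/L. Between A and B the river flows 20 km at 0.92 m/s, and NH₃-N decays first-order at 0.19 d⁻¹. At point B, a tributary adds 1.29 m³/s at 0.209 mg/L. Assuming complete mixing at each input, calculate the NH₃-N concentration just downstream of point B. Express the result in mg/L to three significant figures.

296 L/s = 0.296 m³/s.
After input A: C = (12.1·0.259 + 0.296·21) / 12.4 = 0.7543 mg/L.
Over the 20 km reach to input B (t = 2.174e+04 s = 0.2516 d), decay gives C = 0.7543·exp(−0.19·0.2516) = 0.7191 mg/L.
After input B: C = (12.4·0.7191 + 1.29·0.209) / 13.69 = 0.671 mg/L.

0.671 mg/L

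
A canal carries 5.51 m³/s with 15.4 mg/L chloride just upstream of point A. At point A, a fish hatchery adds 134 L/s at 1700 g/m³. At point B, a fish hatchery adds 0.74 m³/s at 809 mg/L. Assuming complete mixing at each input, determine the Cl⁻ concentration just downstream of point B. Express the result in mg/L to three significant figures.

143 mg/L

134 L/s = 0.134 m³/s.
After input A: C = (5.51·15.4 + 0.134·1700) / 5.644 = 55.4 mg/L.
After input B: C = (5.644·55.4 + 0.74·809) / 6.384 = 142.7 mg/L.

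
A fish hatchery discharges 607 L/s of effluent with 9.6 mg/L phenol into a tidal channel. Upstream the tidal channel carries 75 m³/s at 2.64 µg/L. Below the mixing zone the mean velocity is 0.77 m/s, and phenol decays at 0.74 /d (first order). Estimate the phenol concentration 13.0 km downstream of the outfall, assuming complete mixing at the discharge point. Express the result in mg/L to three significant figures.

607 L/s = 0.607 m³/s.
2.64 µg/L = 0.00264 mg/L.
After complete mixing, C₀ = (0.607·9.6 + 75·0.00264) / 75.61 = 0.07969 mg/L.
Travel time t = 1.3e+04 m / 0.77 m/s = 1.688e+04 s = 0.1954 d.
C = 0.07969·exp(−0.74·0.1954) = 0.07969·0.8654 = 0.06896 mg/L.

0.0690 mg/L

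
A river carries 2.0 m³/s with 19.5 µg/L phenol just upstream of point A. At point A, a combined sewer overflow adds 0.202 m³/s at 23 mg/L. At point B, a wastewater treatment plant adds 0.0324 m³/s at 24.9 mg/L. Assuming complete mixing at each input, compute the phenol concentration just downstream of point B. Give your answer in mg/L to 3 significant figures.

2.46 mg/L

19.5 µg/L = 0.0195 mg/L.
After input A: C = (2·0.0195 + 0.202·23) / 2.202 = 2.128 mg/L.
After input B: C = (2.202·2.128 + 0.0324·24.9) / 2.234 = 2.458 mg/L.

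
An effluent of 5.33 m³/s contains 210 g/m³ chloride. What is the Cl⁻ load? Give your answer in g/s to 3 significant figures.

Mass flux = Q·C = 5.33 m³/s × 210 g/m³ = 1119 g/s.

1120 g/s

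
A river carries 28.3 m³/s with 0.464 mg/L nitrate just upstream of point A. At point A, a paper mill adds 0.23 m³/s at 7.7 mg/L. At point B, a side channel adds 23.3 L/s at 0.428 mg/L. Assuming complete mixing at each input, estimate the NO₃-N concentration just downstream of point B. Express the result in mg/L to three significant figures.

0.522 mg/L

After input A: C = (28.3·0.464 + 0.23·7.7) / 28.53 = 0.5223 mg/L.
23.3 L/s = 0.0233 m³/s.
After input B: C = (28.53·0.5223 + 0.0233·0.428) / 28.55 = 0.5223 mg/L.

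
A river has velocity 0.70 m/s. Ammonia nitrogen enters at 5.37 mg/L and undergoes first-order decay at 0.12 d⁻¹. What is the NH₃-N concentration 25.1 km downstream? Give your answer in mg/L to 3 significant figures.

5.11 mg/L

Travel time t = 25.1 km / 0.70 m/s = 2.51e+04/0.70 = 3.586e+04 s = 0.415 d.
First-order decay: C = 5.37·exp(−0.12·0.415) = 5.37·0.9514 = 5.109 mg/L.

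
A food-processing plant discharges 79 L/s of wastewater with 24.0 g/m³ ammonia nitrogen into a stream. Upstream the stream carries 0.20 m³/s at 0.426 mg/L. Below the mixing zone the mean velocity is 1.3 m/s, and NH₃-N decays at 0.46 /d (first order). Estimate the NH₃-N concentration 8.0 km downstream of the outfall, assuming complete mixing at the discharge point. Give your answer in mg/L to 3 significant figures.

79 L/s = 0.079 m³/s.
After complete mixing, C₀ = (0.079·24 + 0.2·0.426) / 0.279 = 7.101 mg/L.
Travel time t = 8000 m / 1.3 m/s = 6154 s = 0.07123 d.
C = 7.101·exp(−0.46·0.07123) = 7.101·0.9678 = 6.872 mg/L.

6.87 mg/L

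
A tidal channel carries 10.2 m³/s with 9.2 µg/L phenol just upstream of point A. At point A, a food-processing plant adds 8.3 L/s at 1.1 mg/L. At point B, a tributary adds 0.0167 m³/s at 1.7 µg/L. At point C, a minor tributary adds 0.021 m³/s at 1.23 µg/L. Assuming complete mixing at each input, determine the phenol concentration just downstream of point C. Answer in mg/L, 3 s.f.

0.0101 mg/L

9.2 µg/L = 0.0092 mg/L.
8.3 L/s = 0.0083 m³/s.
After input A: C = (10.2·0.0092 + 0.0083·1.1) / 10.21 = 0.01009 mg/L.
1.7 µg/L = 0.0017 mg/L.
After input B: C = (10.21·0.01009 + 0.0167·0.0017) / 10.22 = 0.01007 mg/L.
1.23 µg/L = 0.00123 mg/L.
After input C: C = (10.22·0.01007 + 0.021·0.00123) / 10.25 = 0.01006 mg/L.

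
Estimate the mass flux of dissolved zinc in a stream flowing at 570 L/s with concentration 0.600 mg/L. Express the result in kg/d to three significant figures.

570 L/s = 0.57 m³/s.
Mass flux = Q·C = 0.57 m³/s × 0.6 g/m³ = 0.342 g/s.
= 0.342 g/s × 86.4 = 29.55 kg/d.

29.5 kg/d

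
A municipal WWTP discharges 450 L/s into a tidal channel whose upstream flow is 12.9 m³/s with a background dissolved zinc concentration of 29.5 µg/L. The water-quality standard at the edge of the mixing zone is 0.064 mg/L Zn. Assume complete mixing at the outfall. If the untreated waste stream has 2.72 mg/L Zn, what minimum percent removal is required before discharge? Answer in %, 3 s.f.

61.3 %

450 L/s = 0.45 m³/s.
29.5 µg/L = 0.0295 mg/L.
Mass balance: 0.064·13.35 = 0.45·Cₑ + 12.9·0.0295.
Cₑ = (0.8544 − 0.3806) / 0.45 = 1.053 mg/L.
Required removal = 1 − 1.053/2.72 = 61.29 %.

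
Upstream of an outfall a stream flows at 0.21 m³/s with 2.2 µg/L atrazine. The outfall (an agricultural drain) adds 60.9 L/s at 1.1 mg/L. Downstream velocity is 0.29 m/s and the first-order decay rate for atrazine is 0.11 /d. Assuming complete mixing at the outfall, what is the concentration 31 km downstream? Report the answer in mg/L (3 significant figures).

60.9 L/s = 0.0609 m³/s.
2.2 µg/L = 0.0022 mg/L.
After complete mixing, C₀ = (0.0609·1.1 + 0.21·0.0022) / 0.2709 = 0.249 mg/L.
Travel time t = 3.1e+04 m / 0.29 m/s = 1.069e+05 s = 1.237 d.
C = 0.249·exp(−0.11·1.237) = 0.249·0.8728 = 0.2173 mg/L.

0.217 mg/L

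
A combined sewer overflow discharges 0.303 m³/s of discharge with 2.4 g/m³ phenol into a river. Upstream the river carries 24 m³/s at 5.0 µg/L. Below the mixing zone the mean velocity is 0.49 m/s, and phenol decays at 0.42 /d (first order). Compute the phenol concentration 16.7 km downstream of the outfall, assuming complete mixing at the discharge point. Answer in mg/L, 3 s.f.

0.0295 mg/L

5.0 µg/L = 0.005 mg/L.
After complete mixing, C₀ = (0.303·2.4 + 24·0.005) / 24.3 = 0.03486 mg/L.
Travel time t = 1.67e+04 m / 0.49 m/s = 3.408e+04 s = 0.3945 d.
C = 0.03486·exp(−0.42·0.3945) = 0.03486·0.8473 = 0.02954 mg/L.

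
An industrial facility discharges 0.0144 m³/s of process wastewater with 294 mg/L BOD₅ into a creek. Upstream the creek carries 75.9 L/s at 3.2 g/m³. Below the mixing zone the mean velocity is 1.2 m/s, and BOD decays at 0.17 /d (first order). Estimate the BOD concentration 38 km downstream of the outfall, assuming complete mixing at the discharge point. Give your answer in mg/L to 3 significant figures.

46.6 mg/L

75.9 L/s = 0.0759 m³/s.
After complete mixing, C₀ = (0.0144·294 + 0.0759·3.2) / 0.0903 = 49.57 mg/L.
Travel time t = 3.8e+04 m / 1.2 m/s = 3.167e+04 s = 0.3665 d.
C = 49.57·exp(−0.17·0.3665) = 49.57·0.9396 = 46.58 mg/L.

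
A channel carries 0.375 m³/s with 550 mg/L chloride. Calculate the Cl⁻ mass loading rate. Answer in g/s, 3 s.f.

206 g/s

Mass flux = Q·C = 0.375 m³/s × 550 g/m³ = 206.2 g/s.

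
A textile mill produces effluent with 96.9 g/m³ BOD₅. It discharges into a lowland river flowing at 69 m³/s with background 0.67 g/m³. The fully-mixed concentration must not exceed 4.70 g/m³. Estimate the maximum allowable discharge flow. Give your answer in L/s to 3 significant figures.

3020 L/s

Mass balance at complete mixing: C_std·(Q_w + Q_r) = Q_w·C_e + Q_r·C_b.
Rearranging, Q_w = Q_r·(C_std − C_b)/(C_e − C_std) = 69·(4.7 − 0.67) / (96.9 − 4.7) = 3.016 m³/s.
= 3016 L/s.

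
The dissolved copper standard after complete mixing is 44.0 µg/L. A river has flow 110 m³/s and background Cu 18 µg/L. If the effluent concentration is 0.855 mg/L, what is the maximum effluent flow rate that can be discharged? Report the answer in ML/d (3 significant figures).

18 µg/L = 0.018 mg/L.
44.0 µg/L = 0.044 mg/L.
Mass balance at complete mixing: C_std·(Q_w + Q_r) = Q_w·C_e + Q_r·C_b.
Rearranging, Q_w = Q_r·(C_std − C_b)/(C_e − C_std) = 110·(0.044 − 0.018) / (0.855 − 0.044) = 3.527 m³/s.
= 304.7 ML/d.

305 ML/d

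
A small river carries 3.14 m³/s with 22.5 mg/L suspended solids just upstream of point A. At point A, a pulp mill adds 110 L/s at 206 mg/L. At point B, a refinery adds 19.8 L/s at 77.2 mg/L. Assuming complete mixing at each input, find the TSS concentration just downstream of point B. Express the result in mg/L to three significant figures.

110 L/s = 0.11 m³/s.
After input A: C = (3.14·22.5 + 0.11·206) / 3.25 = 28.71 mg/L.
19.8 L/s = 0.0198 m³/s.
After input B: C = (3.25·28.71 + 0.0198·77.2) / 3.27 = 29 mg/L.

29.0 mg/L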